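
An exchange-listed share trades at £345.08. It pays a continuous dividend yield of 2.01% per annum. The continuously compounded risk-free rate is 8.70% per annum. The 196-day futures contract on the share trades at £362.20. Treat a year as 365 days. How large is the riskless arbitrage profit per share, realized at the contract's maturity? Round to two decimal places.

£4.50 per share

Fair futures: F* = S·e^(carry·T), with carry = (r − q) = 0.0870 − 0.0201 = 0.0669
F* = 345.08 · e^(0.0669 × 196/365) = 345.08 · e^0.035924 = 345.08 × 1.036577 = £357.7020
Market £362.20 > fair £357.7020: forward overpriced → cash-and-carry (buy spot, short the forward).
At maturity, profit = |F_mkt − F*| = |362.20 − 357.7020| = £4.50 per share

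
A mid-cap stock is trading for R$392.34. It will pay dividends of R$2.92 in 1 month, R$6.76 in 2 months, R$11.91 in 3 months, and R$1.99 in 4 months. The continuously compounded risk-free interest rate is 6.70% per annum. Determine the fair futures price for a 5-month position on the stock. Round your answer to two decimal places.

R$379.54

PV(dividends) I = 2.92·e^(−0.0670·1/12) + 6.76·e^(−0.0670·2/12) + 11.91·e^(−0.0670·3/12) + 1.99·e^(−0.0670·4/12)
I = 2.9037 + 6.6849 + 11.7122 + 1.9460 = 23.2468
F = (S − I)·e^(rT) = (392.34 − 23.2468) · e^(0.0670·5/12)
= 369.0932 · e^0.027917 = 369.0932 × 1.028310 = R$379.54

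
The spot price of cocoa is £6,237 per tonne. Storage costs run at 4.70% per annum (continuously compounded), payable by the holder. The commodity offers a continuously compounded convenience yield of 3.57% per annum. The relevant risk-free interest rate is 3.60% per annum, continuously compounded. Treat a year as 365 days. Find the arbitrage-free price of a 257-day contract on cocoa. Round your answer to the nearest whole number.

Net carry = r + u − y = 0.0360 + 0.0470 − 0.0357 = 0.0473
F = S·e^((r+u−y)T) = 6237 · e^(0.0473 × 257/365) = 6237 · e^0.033304
= 6237 × 1.033865 = £6,448 per tonne

£6,448 per tonne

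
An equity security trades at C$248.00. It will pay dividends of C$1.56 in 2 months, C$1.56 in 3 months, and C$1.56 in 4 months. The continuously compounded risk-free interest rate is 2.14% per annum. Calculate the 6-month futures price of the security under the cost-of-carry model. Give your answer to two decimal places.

PV(dividends) I = 1.56·e^(−0.0214·2/12) + 1.56·e^(−0.0214·3/12) + 1.56·e^(−0.0214·4/12)
I = 1.5544 + 1.5517 + 1.5489 = 4.6550
F = (S − I)·e^(rT) = (248.00 − 4.6550) · e^(0.0214·6/12)
= 243.3450 · e^0.010700 = 243.3450 × 1.010757 = C$245.96

C$245.96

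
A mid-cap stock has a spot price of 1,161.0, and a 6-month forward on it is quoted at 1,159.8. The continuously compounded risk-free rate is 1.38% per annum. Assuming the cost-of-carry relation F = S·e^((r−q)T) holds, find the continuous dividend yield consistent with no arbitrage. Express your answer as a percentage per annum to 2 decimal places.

From F = S·e^((r−q)T): (r − q) = ln(F/S)/T
ln(1159.8/1161.0) = ln(0.998966) = -0.001035
(r − q) = -0.001035 / (6/12) = -0.002070
q = r − ln(F/S)/T = 0.0138 + 0.002070 = 0.015870
q = 1.59%

1.59%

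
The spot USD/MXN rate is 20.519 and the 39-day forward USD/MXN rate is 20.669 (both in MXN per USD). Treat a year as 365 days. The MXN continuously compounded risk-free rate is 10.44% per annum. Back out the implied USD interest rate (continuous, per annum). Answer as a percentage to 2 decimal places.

F = S·e^((r_MXN − r_USD)T) ⇒ r_USD = r_MXN − ln(F/S)/T
ln(20.669/20.519) = 0.007284; /(39/365) = 0.068171
r_USD = 0.1044 − 0.068171 = 0.036229
r_USD = 3.62%

3.62%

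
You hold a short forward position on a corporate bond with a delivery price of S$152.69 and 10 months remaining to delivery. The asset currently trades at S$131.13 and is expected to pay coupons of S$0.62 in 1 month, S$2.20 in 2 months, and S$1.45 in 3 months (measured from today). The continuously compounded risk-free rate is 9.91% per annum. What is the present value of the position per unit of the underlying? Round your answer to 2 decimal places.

PV(remaining coupons) I = 0.62·e^(−0.0991·1/12) + 2.20·e^(−0.0991·2/12) + 1.45·e^(−0.0991·3/12) = 4.1934
Current forward F = (S − I)·e^(rT) = (131.13 − 4.1934)·e^(0.0991·10/12) = 126.9366 × 1.086089 = 137.8644
Value (long) = (F − K)·e^(−rT) = (137.8644 − 152.69) × 0.920735 = -13.6504
Short position value = −(long value) = S$13.65

S$13.65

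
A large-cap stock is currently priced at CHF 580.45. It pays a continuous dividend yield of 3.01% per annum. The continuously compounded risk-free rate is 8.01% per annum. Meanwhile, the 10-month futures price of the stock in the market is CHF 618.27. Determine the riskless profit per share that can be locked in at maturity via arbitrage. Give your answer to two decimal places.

CHF 13.12 per share

Fair futures: F* = S·e^(carry·T), with carry = (r − q) = 0.0801 − 0.0301 = 0.0500
F* = 580.45 · e^(0.0500 × 10/12) = 580.45 · e^0.041667 = 580.45 × 1.042547 = CHF 605.1464
Market CHF 618.27 > fair CHF 605.1464: forward overpriced → cash-and-carry (buy spot, short the forward).
At maturity, profit = |F_mkt − F*| = |618.27 − 605.1464| = CHF 13.12 per share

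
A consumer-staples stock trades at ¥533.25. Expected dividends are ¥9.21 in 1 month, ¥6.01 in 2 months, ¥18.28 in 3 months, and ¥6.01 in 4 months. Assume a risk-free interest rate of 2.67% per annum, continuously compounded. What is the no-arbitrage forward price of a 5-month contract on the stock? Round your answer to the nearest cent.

PV(dividends) I = 9.21·e^(−0.0267·1/12) + 6.01·e^(−0.0267·2/12) + 18.28·e^(−0.0267·3/12) + 6.01·e^(−0.0267·4/12)
I = 9.1895 + 5.9833 + 18.1584 + 5.9567 = 39.2879
F = (S − I)·e^(rT) = (533.25 − 39.2879) · e^(0.0267·5/12)
= 493.9621 · e^0.011125 = 493.9621 × 1.011187 = ¥499.49

¥499.49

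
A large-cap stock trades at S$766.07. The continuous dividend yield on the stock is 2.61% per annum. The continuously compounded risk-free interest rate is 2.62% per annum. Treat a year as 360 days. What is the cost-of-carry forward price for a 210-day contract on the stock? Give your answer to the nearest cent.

F = S·e^((r − q)T) = 766.07 · e^((0.0262 − 0.0261) × 210/360)
= 766.07 · e^0.000058 = 766.07 × 1.000058
F = S$766.11

S$766.11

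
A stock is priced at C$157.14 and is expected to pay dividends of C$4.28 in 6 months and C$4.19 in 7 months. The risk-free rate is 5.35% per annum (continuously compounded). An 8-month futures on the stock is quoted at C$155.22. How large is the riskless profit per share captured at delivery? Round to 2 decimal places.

C$0.90 per share

PV(dividends) I = 4.28·e^(−0.0535·6/12) + 4.19·e^(−0.0535·7/12) = 8.2283
Fair futures F* = (S − I)·e^(rT) = (157.14 − 8.2283)·e^0.035667 = 148.9117 × 1.036311 = 154.3188
Market C$155.22 > fair 154.3188: forward overpriced → cash-and-carry (borrow at r, buy the stock and collect the dividends, short the forward).
Profit at T = |F_mkt − F*| = |155.22 − 154.3188| = C$0.90 per share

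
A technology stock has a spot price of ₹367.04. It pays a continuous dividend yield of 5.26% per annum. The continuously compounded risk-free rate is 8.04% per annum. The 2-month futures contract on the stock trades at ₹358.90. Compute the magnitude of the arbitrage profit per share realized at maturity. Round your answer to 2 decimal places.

₹9.84 per share

Fair futures: F* = S·e^(carry·T), with carry = (r − q) = 0.0804 − 0.0526 = 0.0278
F* = 367.04 · e^(0.0278 × 2/12) = 367.04 · e^0.004633 = 367.04 × 1.004644 = ₹368.7445
Market ₹358.90 < fair ₹368.7445: forward underpriced → reverse cash-and-carry (short spot, go long the forward).
At maturity, profit = |F_mkt − F*| = |358.90 − 368.7445| = ₹9.84 per share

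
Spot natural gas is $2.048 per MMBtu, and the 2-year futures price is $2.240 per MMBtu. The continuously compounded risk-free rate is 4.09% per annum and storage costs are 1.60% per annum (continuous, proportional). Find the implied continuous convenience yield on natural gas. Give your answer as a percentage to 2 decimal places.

1.21%

F = S·e^((r+u−y)T) ⇒ (r+u−y) = ln(F/S)/T
ln(2.240/2.048) = 0.089612; /T ⇒ 0.044806
y = r + u − ln(F/S)/T = 0.0409 + 0.0160 − 0.044806 = 0.012094
y = 1.21%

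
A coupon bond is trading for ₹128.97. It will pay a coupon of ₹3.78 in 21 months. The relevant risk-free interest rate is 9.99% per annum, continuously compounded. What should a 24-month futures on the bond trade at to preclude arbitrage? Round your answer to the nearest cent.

₹153.62

PV(coupons) I = 3.78·e^(−0.0999·21/12)
I = 3.1737
F = (S − I)·e^(rT) = (128.97 − 3.1737) · e^(0.0999·24/12)
= 125.7963 · e^0.199800 = 125.7963 × 1.221159 = ₹153.62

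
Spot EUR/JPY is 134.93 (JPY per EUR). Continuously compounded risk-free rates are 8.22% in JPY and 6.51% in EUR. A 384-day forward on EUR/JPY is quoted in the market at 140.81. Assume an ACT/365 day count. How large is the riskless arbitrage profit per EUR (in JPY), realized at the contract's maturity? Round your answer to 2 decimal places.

Fair forward: F* = S·e^(carry·T), with carry = (r_JPY − r_EUR) = 0.0822 − 0.0651 = 0.0171
F* = 134.93 · e^(0.0171 × 384/365) = 134.93 · e^0.017990 = 134.93 × 1.018153 = 137.3794
Market 140.81 > fair 137.3794: forward overpriced → cash-and-carry (buy spot, short the forward).
At maturity, profit = |F_mkt − F*| = |140.81 − 137.3794| = 3.43 per EUR (in JPY)

3.43 per EUR (in JPY)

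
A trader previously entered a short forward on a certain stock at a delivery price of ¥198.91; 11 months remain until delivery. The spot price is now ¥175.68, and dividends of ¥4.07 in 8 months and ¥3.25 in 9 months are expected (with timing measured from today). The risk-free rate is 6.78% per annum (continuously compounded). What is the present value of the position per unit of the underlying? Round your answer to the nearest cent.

¥18.22

PV(remaining dividends) I = 4.07·e^(−0.0678·8/12) + 3.25·e^(−0.0678·9/12) = 6.9790
Current forward F = (S − I)·e^(rT) = (175.68 − 6.9790)·e^(0.0678·11/12) = 168.7010 × 1.064122 = 179.5184
Value (long) = (F − K)·e^(−rT) = (179.5184 − 198.91) × 0.939742 = -18.2231
Short position value = −(long value) = ¥18.22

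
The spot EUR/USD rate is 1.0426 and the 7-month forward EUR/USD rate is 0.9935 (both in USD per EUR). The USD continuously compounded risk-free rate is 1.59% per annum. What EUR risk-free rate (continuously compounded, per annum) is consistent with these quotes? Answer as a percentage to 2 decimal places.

9.86%

F = S·e^((r_USD − r_EUR)T) ⇒ r_EUR = r_USD − ln(F/S)/T
ln(0.9935/1.0426) = -0.048239; /(7/12) = -0.082695
r_EUR = 0.0159 + 0.082695 = 0.098595
r_EUR = 9.86%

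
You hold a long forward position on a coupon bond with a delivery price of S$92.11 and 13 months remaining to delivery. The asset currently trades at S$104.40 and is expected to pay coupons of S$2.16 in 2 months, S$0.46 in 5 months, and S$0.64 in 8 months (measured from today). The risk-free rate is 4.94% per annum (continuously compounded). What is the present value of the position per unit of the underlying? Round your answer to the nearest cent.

S$13.88

PV(remaining coupons) I = 2.16·e^(−0.0494·2/12) + 0.46·e^(−0.0494·5/12) + 0.64·e^(−0.0494·8/12) = 3.2122
Current forward F = (S − I)·e^(rT) = (104.40 − 3.2122)·e^(0.0494·13/12) = 101.1878 × 1.054975 = 106.7506
Value (long) = (F − K)·e^(−rT) = (106.7506 − 92.11) × 0.947890 = 13.8777
Value = S$13.88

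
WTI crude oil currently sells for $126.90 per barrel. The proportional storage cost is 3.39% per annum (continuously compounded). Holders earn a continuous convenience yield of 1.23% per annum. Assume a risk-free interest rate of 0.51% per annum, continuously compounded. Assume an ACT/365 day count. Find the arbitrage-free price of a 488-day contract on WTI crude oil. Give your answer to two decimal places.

Net carry = r + u − y = 0.0051 + 0.0339 − 0.0123 = 0.0267
F = S·e^((r+u−y)T) = 126.90 · e^(0.0267 × 488/365) = 126.90 · e^0.035698
= 126.90 × 1.036343 = $131.51 per barrel

$131.51 per barrel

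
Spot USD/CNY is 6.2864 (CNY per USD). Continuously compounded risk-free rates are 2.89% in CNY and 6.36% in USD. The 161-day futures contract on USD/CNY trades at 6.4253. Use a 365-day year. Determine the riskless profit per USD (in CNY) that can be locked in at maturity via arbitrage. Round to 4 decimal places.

0.2344 per USD (in CNY)

Fair futures: F* = S·e^(carry·T), with carry = (r_CNY − r_USD) = 0.0289 − 0.0636 = -0.0347
F* = 6.2864 · e^(-0.0347 × 161/365) = 6.2864 · e^-0.015306 = 6.2864 × 0.984811 = 6.1909
Market 6.4253 > fair 6.1909: forward overpriced → cash-and-carry (buy spot, short the forward).
At maturity, profit = |F_mkt − F*| = |6.4253 − 6.1909| = 0.2344 per USD (in CNY)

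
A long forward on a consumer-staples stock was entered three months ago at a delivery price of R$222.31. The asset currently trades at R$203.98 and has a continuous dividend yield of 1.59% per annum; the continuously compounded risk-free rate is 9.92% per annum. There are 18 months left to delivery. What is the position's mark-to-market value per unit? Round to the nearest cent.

Current fair forward for the remaining 18 months: F = S·e^((r − q)·T), (r − q) = 0.0992 − 0.0159 = 0.0833
F = 203.98 · e^(0.0833 × 18/12) = 203.98 × 1.133092 = 231.1281
Value of long forward = (F − K)·e^(−rT) = (231.1281 − 222.31) · e^(−0.0992·18/12)
= 8.8181 × 0.861741 = 7.60

R$7.60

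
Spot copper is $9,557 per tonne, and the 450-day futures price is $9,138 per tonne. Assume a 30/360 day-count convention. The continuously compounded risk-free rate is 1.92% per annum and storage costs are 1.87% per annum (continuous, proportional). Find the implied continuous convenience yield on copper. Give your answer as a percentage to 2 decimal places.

F = S·e^((r+u−y)T) ⇒ (r+u−y) = ln(F/S)/T
ln(9138/9557) = -0.044832; /T ⇒ -0.035866
y = r + u − ln(F/S)/T = 0.0192 + 0.0187 + 0.035866 = 0.073766
y = 7.38%

7.38%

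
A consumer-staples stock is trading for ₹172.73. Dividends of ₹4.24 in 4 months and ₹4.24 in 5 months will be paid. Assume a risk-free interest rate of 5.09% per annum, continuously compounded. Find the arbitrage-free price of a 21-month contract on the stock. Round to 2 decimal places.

₹179.73

PV(dividends) I = 4.24·e^(−0.0509·4/12) + 4.24·e^(−0.0509·5/12)
I = 4.1687 + 4.1510 = 8.3197
F = (S − I)·e^(rT) = (172.73 − 8.3197) · e^(0.0509·21/12)
= 164.4103 · e^0.089075 = 164.4103 × 1.093163 = ₹179.73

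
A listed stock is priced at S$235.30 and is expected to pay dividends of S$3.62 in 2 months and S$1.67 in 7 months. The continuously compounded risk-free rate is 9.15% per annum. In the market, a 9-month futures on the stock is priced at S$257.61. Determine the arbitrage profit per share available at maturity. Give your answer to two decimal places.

S$11.11 per share

PV(dividends) I = 3.62·e^(−0.0915·2/12) + 1.67·e^(−0.0915·7/12) = 5.1484
Fair futures F* = (S − I)·e^(rT) = (235.30 − 5.1484)·e^0.068625 = 230.1516 × 1.071034 = 246.5002
Market S$257.61 > fair 246.5002: forward overpriced → cash-and-carry (borrow at r, buy the stock and collect the dividends, short the forward).
Profit at T = |F_mkt − F*| = |257.61 − 246.5002| = S$11.11 per share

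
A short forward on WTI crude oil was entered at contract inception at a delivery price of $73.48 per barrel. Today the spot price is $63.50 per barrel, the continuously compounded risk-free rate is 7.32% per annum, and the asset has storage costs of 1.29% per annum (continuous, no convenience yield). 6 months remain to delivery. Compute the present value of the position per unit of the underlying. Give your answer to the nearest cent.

Current fair forward for the remaining 6 months: F = S·e^((r + u)·T), (r + u) = 0.0732 + 0.0129 = 0.0861
F = 63.50 · e^(0.0861 × 6/12) = 63.50 × 1.043990 = 66.2934
Value of long forward = (F − K)·e^(−rT) = (66.2934 − 73.48) · e^(−0.0732·6/12)
= -7.1866 × 0.964062 = -6.93
Short position value = −(long value) = $6.93

$6.93 per barrel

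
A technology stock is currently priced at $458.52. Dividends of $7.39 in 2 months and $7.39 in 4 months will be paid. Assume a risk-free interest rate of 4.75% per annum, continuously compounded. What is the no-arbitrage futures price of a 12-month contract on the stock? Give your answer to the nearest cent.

PV(dividends) I = 7.39·e^(−0.0475·2/12) + 7.39·e^(−0.0475·4/12)
I = 7.3317 + 7.2739 = 14.6056
F = (S − I)·e^(rT) = (458.52 − 14.6056) · e^(0.0475·12/12)
= 443.9144 · e^0.047500 = 443.9144 × 1.048646 = $465.51

$465.51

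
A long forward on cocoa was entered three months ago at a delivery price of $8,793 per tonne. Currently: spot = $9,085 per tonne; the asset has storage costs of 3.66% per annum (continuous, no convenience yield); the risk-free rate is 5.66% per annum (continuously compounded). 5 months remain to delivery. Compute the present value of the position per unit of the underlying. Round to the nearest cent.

Current fair forward for the remaining 5 months: F = S·e^((r + u)·T), (r + u) = 0.0566 + 0.0366 = 0.0932
F = 9085 · e^(0.0932 × 5/12) = 9085 × 1.03959720 = 9444.7406
Value of long forward = (F − K)·e^(−rT) = (9444.7406 − 8793) · e^(−0.0566·5/12)
= 651.7406 × 0.97669258 = 636.55

$636.55 per tonne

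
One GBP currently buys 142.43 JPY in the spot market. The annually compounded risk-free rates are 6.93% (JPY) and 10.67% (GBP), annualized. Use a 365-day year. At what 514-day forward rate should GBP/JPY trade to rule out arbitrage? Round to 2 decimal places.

135.70

By covered interest parity, F = S · (1+r_JPY)^T / (1+r_GBP)^T
= 142.43 × 1.098952 / 1.153463 = 142.43 × 0.952741
F = 135.70 JPY per GBP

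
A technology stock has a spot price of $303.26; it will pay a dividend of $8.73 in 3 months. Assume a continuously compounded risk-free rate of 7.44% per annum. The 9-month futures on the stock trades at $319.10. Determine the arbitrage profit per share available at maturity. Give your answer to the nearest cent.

$7.50 per share

PV(dividends) I = 8.73·e^(−0.0744·3/12) = 8.5691
Fair futures F* = (S − I)·e^(rT) = (303.26 − 8.5691)·e^0.055800 = 294.6909 × 1.057386 = 311.6020
Market $319.10 > fair 311.6020: forward overpriced → cash-and-carry (borrow at r, buy the stock and collect the dividends, short the forward).
Profit at T = |F_mkt − F*| = |319.10 − 311.6020| = $7.50 per share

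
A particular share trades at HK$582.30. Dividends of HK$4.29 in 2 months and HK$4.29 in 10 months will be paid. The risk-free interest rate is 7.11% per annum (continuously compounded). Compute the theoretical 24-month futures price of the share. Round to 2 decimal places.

PV(dividends) I = 4.29·e^(−0.0711·2/12) + 4.29·e^(−0.0711·10/12)
I = 4.2395 + 4.0432 = 8.2827
F = (S − I)·e^(rT) = (582.30 − 8.2827) · e^(0.0711·24/12)
= 574.0173 · e^0.142200 = 574.0173 × 1.152807 = HK$661.73

HK$661.73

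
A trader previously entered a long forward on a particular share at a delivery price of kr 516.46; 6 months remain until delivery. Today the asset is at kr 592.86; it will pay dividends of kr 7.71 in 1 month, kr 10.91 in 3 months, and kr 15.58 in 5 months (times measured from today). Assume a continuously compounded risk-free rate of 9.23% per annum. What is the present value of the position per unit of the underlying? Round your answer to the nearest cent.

kr 66.39

PV(remaining dividends) I = 7.71·e^(−0.0923·1/12) + 10.91·e^(−0.0923·3/12) + 15.58·e^(−0.0923·5/12) = 33.3043
Current forward F = (S − I)·e^(rT) = (592.86 − 33.3043)·e^(0.0923·6/12) = 559.5557 × 1.047231 = 585.9841
Value (long) = (F − K)·e^(−rT) = (585.9841 − 516.46) × 0.954899 = 66.3885
Value = kr 66.39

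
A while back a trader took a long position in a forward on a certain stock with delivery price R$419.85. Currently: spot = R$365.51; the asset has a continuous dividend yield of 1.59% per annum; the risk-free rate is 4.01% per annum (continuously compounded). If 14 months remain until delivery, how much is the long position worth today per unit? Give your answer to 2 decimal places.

-R$41.87

Current fair forward for the remaining 14 months: F = S·e^((r − q)·T), (r − q) = 0.0401 − 0.0159 = 0.0242
F = 365.51 · e^(0.0242 × 14/12) = 365.51 × 1.028636 = 375.9767
Value of long forward = (F − K)·e^(−rT) = (375.9767 − 419.85) · e^(−0.0401·14/12)
= -43.8733 × 0.954294 = -41.87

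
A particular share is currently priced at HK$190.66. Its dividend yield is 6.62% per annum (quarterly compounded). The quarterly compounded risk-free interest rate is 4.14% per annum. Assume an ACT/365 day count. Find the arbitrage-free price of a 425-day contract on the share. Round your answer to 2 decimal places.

HK$185.30

F = S · (1+r/4)^(4T) / (1+q/4)^(4T)
= 190.66 × 1.049126 / 1.079450 = 190.66 × 0.971908
F = HK$185.30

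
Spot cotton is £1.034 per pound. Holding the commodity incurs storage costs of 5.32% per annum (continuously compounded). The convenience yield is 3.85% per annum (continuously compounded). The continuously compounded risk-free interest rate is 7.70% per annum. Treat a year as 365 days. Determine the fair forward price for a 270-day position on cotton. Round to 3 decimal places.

£1.107 per pound

Net carry = r + u − y = 0.0770 + 0.0532 − 0.0385 = 0.0917
F = S·e^((r+u−y)T) = 1.034 · e^(0.0917 × 270/365) = 1.034 · e^0.067833
= 1.034 × 1.070187 = £1.107 per pound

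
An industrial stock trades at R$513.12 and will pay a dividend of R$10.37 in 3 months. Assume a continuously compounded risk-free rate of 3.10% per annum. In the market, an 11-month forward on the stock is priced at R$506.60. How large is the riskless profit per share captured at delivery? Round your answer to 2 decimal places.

R$10.72 per share

PV(dividends) I = 10.37·e^(−0.0310·3/12) = 10.2899
Fair forward F* = (S − I)·e^(rT) = (513.12 − 10.2899)·e^0.028417 = 502.8301 × 1.028825 = 517.3242
Market R$506.60 < fair 517.3242: forward underpriced → reverse cash-and-carry (short the stock, invest proceeds at r, pay the dividends, go long the forward).
Profit at T = |F_mkt − F*| = |506.60 − 517.3242| = R$10.72 per share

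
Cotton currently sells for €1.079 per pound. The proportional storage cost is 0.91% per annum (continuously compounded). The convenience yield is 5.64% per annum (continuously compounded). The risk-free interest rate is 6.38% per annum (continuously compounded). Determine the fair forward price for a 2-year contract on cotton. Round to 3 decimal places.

€1.115 per pound

Net carry = r + u − y = 0.0638 + 0.0091 − 0.0564 = 0.0165
F = S·e^((r+u−y)T) = 1.079 · e^(0.0165 × 2) = 1.079 · e^0.033000
= 1.079 × 1.033551 = €1.115 per pound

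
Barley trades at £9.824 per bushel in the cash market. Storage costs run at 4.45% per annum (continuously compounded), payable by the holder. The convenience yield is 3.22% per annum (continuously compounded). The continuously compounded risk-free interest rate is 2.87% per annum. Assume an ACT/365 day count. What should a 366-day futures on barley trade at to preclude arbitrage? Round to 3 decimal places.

£10.236 per bushel

Net carry = r + u − y = 0.0287 + 0.0445 − 0.0322 = 0.0410
F = S·e^((r+u−y)T) = 9.824 · e^(0.0410 × 366/365) = 9.824 · e^0.041112
= 9.824 × 1.041969 = £10.236 per bushel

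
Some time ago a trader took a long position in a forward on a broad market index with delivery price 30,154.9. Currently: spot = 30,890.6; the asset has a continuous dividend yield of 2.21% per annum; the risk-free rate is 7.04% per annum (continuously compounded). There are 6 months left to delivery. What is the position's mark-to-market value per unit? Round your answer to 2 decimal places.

Current fair forward for the remaining 6 months: F = S·e^((r − q)·T), (r − q) = 0.0704 − 0.0221 = 0.0483
F = 30890.6 · e^(0.0483 × 6/12) = 30890.6 × 1.02444397 = 31645.6889
Value of long forward = (F − K)·e^(−rT) = (31645.6889 − 30154.9) · e^(−0.0704·6/12)
= 1490.7889 × 0.96541231 = 1439.23

1439.23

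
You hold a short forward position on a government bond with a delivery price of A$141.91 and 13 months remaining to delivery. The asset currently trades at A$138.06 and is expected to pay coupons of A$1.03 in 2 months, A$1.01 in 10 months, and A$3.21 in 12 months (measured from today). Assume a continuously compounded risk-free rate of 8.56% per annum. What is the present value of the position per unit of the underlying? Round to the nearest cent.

-A$3.82

PV(remaining coupons) I = 1.03·e^(−0.0856·2/12) + 1.01·e^(−0.0856·10/12) + 3.21·e^(−0.0856·12/12) = 4.9025
Current forward F = (S − I)·e^(rT) = (138.06 − 4.9025)·e^(0.0856·13/12) = 133.1575 × 1.097169 = 146.0963
Value (long) = (F − K)·e^(−rT) = (146.0963 − 141.91) × 0.911437 = 3.8155
Short position value = −(long value) = -A$3.82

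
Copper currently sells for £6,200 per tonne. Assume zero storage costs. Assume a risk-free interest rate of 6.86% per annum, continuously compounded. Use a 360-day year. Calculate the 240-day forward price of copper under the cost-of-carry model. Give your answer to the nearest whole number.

£6,490 per tonne

F = S·e^(rT) = 6200 · e^(0.0686 × 240/360) = 6200 · e^0.045733
= 6200 × 1.046795 = £6,490 per tonne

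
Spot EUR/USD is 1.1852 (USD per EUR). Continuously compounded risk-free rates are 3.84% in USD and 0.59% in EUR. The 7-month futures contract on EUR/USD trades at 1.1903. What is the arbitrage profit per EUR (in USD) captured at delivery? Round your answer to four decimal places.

0.0176 per EUR (in USD)

Fair futures: F* = S·e^(carry·T), with carry = (r_USD − r_EUR) = 0.0384 − 0.0059 = 0.0325
F* = 1.1852 · e^(0.0325 × 7/12) = 1.1852 · e^0.018958 = 1.1852 × 1.019139 = 1.2079
Market 1.1903 < fair 1.2079: forward underpriced → reverse cash-and-carry (short spot, go long the forward).
At maturity, profit = |F_mkt − F*| = |1.1903 − 1.2079| = 0.0176 per EUR (in USD)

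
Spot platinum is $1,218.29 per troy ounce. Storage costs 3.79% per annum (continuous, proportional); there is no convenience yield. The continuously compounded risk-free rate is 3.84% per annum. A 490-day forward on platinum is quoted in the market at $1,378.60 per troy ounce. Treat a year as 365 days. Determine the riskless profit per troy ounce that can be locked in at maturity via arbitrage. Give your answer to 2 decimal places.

$28.91 per troy ounce

Fair forward: F* = S·e^(carry·T), with carry = (r + u) = 0.0384 + 0.0379 = 0.0763
F* = 1218.29 · e^(0.0763 × 490/365) = 1218.29 · e^0.10243014 = 1218.29 × 1.10785990 = $1349.6946
Market $1378.60 > fair $1349.6946: forward overpriced → cash-and-carry (buy spot, short the forward).
At maturity, profit = |F_mkt − F*| = |1378.60 − 1349.6946| = $28.91 per troy ounce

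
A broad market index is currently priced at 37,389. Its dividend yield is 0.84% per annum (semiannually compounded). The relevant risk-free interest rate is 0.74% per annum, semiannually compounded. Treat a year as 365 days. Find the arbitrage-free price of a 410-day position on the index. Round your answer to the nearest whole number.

37,347

F = S · (1+r/2)^(2T) / (1+q/2)^(2T)
= 37389 × 1.008332 / 1.009460 = 37389 × 0.998883
F = 37,347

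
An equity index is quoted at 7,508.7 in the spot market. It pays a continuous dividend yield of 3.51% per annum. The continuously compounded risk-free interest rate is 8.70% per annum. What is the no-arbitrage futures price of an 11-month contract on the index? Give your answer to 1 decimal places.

F = S·e^((r − q)T) = 7508.7 · e^((0.0870 − 0.0351) × 11/12)
= 7508.7 · e^0.047575 = 7508.7 × 1.048725
F = 7,874.6

7,874.6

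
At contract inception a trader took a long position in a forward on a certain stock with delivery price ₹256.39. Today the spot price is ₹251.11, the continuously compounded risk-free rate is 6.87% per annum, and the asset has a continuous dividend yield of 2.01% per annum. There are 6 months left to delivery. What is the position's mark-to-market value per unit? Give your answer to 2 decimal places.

₹0.87

Current fair forward for the remaining 6 months: F = S·e^((r − q)·T), (r − q) = 0.0687 − 0.0201 = 0.0486
F = 251.11 · e^(0.0486 × 6/12) = 251.11 × 1.024598 = 257.2868
Value of long forward = (F − K)·e^(−rT) = (257.2868 − 256.39) · e^(−0.0687·6/12)
= 0.8968 × 0.966233 = 0.87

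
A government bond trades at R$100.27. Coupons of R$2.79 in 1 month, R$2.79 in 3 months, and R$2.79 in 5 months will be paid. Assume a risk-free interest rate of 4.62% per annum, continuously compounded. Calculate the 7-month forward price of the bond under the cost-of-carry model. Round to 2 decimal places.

R$94.51

PV(coupons) I = 2.79·e^(−0.0462·1/12) + 2.79·e^(−0.0462·3/12) + 2.79·e^(−0.0462·5/12)
I = 2.7793 + 2.7580 + 2.7368 = 8.2741
F = (S − I)·e^(rT) = (100.27 − 8.2741) · e^(0.0462·7/12)
= 91.9959 · e^0.026950 = 91.9959 × 1.027316 = R$94.51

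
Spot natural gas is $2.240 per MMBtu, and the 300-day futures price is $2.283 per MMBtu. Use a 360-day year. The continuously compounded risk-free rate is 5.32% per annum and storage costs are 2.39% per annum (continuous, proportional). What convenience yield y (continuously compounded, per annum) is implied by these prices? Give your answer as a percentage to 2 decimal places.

F = S·e^((r+u−y)T) ⇒ (r+u−y) = ln(F/S)/T
ln(2.283/2.240) = 0.019015; /T ⇒ 0.022818
y = r + u − ln(F/S)/T = 0.0532 + 0.0239 − 0.022818 = 0.054282
y = 5.43%

5.43%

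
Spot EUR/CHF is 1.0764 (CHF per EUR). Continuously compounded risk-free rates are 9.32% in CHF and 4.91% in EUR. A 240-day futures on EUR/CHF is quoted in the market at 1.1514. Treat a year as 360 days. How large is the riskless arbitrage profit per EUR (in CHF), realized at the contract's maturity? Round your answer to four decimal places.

Fair futures: F* = S·e^(carry·T), with carry = (r_CHF − r_EUR) = 0.0932 − 0.0491 = 0.0441
F* = 1.0764 · e^(0.0441 × 240/360) = 1.0764 · e^0.029400 = 1.0764 × 1.029836 = 1.1085
Market 1.1514 > fair 1.1085: forward overpriced → cash-and-carry (buy spot, short the forward).
At maturity, profit = |F_mkt − F*| = |1.1514 − 1.1085| = 0.0429 per EUR (in CHF)

0.0429 per EUR (in CHF)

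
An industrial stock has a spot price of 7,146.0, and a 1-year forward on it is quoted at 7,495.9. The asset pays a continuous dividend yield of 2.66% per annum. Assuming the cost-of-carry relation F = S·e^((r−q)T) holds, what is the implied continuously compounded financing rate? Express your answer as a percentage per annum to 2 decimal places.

7.44%

From F = S·e^((r−q)T): (r − q) = ln(F/S)/T
ln(7495.9/7146.0) = ln(1.048964) = 0.047803
(r − q) = 0.047803 / (12/12) = 0.047803
r = ln(F/S)/T + q = 0.047803 + 0.0266 = 0.074403
r = 7.44%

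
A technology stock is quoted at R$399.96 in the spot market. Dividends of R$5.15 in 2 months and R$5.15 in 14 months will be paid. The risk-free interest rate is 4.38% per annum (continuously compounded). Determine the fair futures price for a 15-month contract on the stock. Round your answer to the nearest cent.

PV(dividends) I = 5.15·e^(−0.0438·2/12) + 5.15·e^(−0.0438·14/12)
I = 5.1125 + 4.8934 = 10.0059
F = (S − I)·e^(rT) = (399.96 − 10.0059) · e^(0.0438·15/12)
= 389.9541 · e^0.054750 = 389.9541 × 1.056277 = R$411.90

R$411.90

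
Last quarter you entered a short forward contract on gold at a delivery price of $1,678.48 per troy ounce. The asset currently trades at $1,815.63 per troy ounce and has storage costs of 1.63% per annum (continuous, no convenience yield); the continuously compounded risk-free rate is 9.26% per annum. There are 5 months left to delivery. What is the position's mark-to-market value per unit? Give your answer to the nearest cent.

-$213.05 per troy ounce

Current fair forward for the remaining 5 months: F = S·e^((r + u)·T), (r + u) = 0.0926 + 0.0163 = 0.1089
F = 1815.63 · e^(0.1089 × 5/12) = 1815.63 × 1.04642019 = 1899.9119
Value of long forward = (F − K)·e^(−rT) = (1899.9119 − 1678.48) · e^(−0.0926·5/12)
= 221.4319 × 0.96215152 = 213.05
Short position value = −(long value) = -$213.05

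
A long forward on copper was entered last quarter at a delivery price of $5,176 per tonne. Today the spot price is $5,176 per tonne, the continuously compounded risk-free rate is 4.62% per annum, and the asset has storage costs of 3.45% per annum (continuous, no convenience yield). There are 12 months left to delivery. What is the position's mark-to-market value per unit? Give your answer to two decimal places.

$415.38 per tonne

Current fair forward for the remaining 12 months: F = S·e^((r + u)·T), (r + u) = 0.0462 + 0.0345 = 0.0807
F = 5176 · e^(0.0807 × 12/12) = 5176 × 1.08404563 = 5611.0202
Value of long forward = (F − K)·e^(−rT) = (5611.0202 − 5176) · e^(−0.0462·12/12)
= 435.0202 × 0.95485097 = 415.38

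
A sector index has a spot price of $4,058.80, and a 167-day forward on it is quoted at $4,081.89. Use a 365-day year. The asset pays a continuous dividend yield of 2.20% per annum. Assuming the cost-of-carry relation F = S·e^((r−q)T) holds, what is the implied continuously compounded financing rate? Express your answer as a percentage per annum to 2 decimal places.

3.44%

From F = S·e^((r−q)T): (r − q) = ln(F/S)/T
ln(4081.89/4058.80) = ln(1.005689) = 0.005673
(r − q) = 0.005673 / (167/365) = 0.012399
r = ln(F/S)/T + q = 0.012399 + 0.0220 = 0.034399
r = 3.44%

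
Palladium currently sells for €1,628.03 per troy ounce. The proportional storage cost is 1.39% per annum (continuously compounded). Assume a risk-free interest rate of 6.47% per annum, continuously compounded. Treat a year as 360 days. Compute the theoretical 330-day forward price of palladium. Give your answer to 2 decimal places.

Net carry = r + u − y = 0.0647 + 0.0139 − 0.0000 = 0.0786
F = S·e^((r+u−y)T) = 1628.03 · e^(0.0786 × 330/360) = 1628.03 · e^0.07205000
= 1628.03 × 1.07470908 = €1,749.66 per troy ounce

€1,749.66 per troy ounce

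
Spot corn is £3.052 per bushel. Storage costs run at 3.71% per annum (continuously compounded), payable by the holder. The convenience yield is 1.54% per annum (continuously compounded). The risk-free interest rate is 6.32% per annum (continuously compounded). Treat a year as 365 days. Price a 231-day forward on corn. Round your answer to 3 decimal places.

Net carry = r + u − y = 0.0632 + 0.0371 − 0.0154 = 0.0849
F = S·e^((r+u−y)T) = 3.052 · e^(0.0849 × 231/365) = 3.052 · e^0.053731
= 3.052 × 1.055201 = £3.220 per bushel

£3.220 per bushel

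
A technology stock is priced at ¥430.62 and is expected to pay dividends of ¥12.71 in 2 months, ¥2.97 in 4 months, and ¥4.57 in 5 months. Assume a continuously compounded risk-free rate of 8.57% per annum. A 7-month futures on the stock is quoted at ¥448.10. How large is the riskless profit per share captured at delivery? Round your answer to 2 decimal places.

¥16.25 per share

PV(dividends) I = 12.71·e^(−0.0857·2/12) + 2.97·e^(−0.0857·4/12) + 4.57·e^(−0.0857·5/12) = 19.8258
Fair futures F* = (S − I)·e^(rT) = (430.62 − 19.8258)·e^0.049992 = 410.7942 × 1.051263 = 431.8527
Market ¥448.10 > fair 431.8527: forward overpriced → cash-and-carry (borrow at r, buy the stock and collect the dividends, short the forward).
Profit at T = |F_mkt − F*| = |448.10 − 431.8527| = ¥16.25 per share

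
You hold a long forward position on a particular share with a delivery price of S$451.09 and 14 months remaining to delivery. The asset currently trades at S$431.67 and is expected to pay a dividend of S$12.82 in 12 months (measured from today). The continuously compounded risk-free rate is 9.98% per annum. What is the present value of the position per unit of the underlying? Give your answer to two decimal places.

S$18.56

PV(remaining dividends) I = 12.82·e^(−0.0998·12/12) = 11.6023
Current forward F = (S − I)·e^(rT) = (431.67 − 11.6023)·e^(0.0998·14/12) = 420.0677 × 1.123483 = 471.9389
Value (long) = (F − K)·e^(−rT) = (471.9389 − 451.09) × 0.890089 = 18.5574
Value = S$18.56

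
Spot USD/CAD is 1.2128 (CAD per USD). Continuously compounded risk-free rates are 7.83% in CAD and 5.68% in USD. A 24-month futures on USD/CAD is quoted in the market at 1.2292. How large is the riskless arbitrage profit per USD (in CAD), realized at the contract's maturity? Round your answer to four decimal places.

0.0369 per USD (in CAD)

Fair futures: F* = S·e^(carry·T), with carry = (r_CAD − r_USD) = 0.0783 − 0.0568 = 0.0215
F* = 1.2128 · e^(0.0215 × 24/12) = 1.2128 · e^0.043000 = 1.2128 × 1.043938 = 1.2661
Market 1.2292 < fair 1.2661: forward underpriced → reverse cash-and-carry (short spot, go long the forward).
At maturity, profit = |F_mkt − F*| = |1.2292 − 1.2661| = 0.0369 per USD (in CAD)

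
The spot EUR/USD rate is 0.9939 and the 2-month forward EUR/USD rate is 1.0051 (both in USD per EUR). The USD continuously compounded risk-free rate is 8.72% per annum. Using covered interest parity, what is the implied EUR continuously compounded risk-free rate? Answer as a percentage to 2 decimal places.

2.00%

F = S·e^((r_USD − r_EUR)T) ⇒ r_EUR = r_USD − ln(F/S)/T
ln(1.0051/0.9939) = 0.011206; /(2/12) = 0.067236
r_EUR = 0.0872 − 0.067236 = 0.019964
r_EUR = 2.00%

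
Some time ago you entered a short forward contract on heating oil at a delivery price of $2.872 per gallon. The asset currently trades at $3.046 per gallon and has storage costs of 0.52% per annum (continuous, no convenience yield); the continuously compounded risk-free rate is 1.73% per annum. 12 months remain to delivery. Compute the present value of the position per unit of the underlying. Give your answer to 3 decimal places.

Current fair forward for the remaining 12 months: F = S·e^((r + u)·T), (r + u) = 0.0173 + 0.0052 = 0.0225
F = 3.046 · e^(0.0225 × 12/12) = 3.046 × 1.022755 = 3.1153
Value of long forward = (F − K)·e^(−rT) = (3.1153 − 2.872) · e^(−0.0173·12/12)
= 0.2433 × 0.982849 = 0.239
Short position value = −(long value) = -$0.239

-$0.239 per gallon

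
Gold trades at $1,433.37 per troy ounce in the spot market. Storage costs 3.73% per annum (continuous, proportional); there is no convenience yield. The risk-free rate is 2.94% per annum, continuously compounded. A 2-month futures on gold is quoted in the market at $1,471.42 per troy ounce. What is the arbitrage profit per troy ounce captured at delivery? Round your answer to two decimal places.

Fair futures: F* = S·e^(carry·T), with carry = (r + u) = 0.0294 + 0.0373 = 0.0667
F* = 1433.37 · e^(0.0667 × 2/12) = 1433.37 · e^0.01111667 = 1433.37 × 1.01117869 = $1449.3932
Market $1471.42 > fair $1449.3932: forward overpriced → cash-and-carry (buy spot, short the forward).
At maturity, profit = |F_mkt − F*| = |1471.42 − 1449.3932| = $22.03 per troy ounce

$22.03 per troy ounce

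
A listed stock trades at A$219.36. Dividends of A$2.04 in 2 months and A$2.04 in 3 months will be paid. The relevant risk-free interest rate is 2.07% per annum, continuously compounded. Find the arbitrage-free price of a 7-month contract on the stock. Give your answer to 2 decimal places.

PV(dividends) I = 2.04·e^(−0.0207·2/12) + 2.04·e^(−0.0207·3/12)
I = 2.0330 + 2.0295 = 4.0625
F = (S − I)·e^(rT) = (219.36 − 4.0625) · e^(0.0207·7/12)
= 215.2975 · e^0.012075 = 215.2975 × 1.012148 = A$217.91

A$217.91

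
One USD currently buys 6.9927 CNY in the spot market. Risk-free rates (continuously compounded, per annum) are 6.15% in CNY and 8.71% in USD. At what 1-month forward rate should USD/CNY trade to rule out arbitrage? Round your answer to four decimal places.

6.9778

F = S·e^((r_CNY − r_USD)T) = 6.9927 · e^((0.0615 − 0.0871) × 1/12)
= 6.9927 · e^-0.002133 = 6.9927 × 0.997869
F = 6.9778 CNY per USD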